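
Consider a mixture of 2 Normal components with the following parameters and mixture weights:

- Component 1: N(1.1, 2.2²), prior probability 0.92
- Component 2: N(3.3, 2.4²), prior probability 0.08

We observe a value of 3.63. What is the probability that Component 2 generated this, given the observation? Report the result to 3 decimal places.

Posterior ∝ prior × likelihood, so P(k | x) ∝ w_k f_k(x); normalise over all components.
Component likelihoods at x = 3.63:
  f_1 = 0.0936074
  f_2 = 0.164662
Weight by the priors:
  w_1·f_1 = 0.92 × 0.0936074 = 0.0861188
  w_2·f_2 = 0.08 × 0.164662 = 0.013173
Denominator: 0.0861188 + 0.013173 = 0.0992918
Responsibility of Component 2: 0.013173 / 0.0992918 ≈ 0.133

0.133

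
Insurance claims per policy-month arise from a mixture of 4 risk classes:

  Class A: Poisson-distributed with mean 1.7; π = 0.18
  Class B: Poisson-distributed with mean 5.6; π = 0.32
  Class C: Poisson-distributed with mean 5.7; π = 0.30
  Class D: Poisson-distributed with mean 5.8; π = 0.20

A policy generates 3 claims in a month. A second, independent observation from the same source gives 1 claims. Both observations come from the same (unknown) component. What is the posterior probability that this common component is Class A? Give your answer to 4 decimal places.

0.8349

Apply Bayes' rule: the posterior for each component is proportional to its prior times its likelihood at x.
Since both observations come from the same component, the likelihood for component k is f_k(x₁)·f_k(x₂).
  L_A = [e^(−1.7)·1.7^3/3! = 0.149587] × [0.310562] = 0.0464561
  L_B = [e^(−5.6)·5.6^3/3! = 0.108234] × [0.020708] = 0.00224131
  L_C = [e^(−5.7)·5.7^3/3! = 0.103275] × [0.019072] = 0.00196966
  L_D = [e^(−5.8)·5.8^3/3! = 0.098452] × [0.0175598] = 0.0017288
Unnormalised posteriors:
  w_A·L_A = 0.18 × 0.0464561 = 0.00836211
  w_B·L_B = 0.32 × 0.00224131 = 0.00071722
  w_C·L_C = 0.30 × 0.00196966 = 0.000590898
  w_D·L_D = 0.20 × 0.0017288 = 0.00034576
Normaliser: 0.00836211 + 0.00071722 + 0.000590898 + 0.00034576 = 0.010016
So the posterior for Class A is 0.00836211 / 0.010016 ≈ 0.8349.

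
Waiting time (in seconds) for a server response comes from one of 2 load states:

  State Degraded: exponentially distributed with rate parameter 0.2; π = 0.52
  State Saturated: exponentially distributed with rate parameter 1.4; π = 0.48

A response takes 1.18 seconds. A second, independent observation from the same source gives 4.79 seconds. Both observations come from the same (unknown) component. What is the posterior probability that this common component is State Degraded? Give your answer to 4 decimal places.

0.9662

By Bayes' theorem, P(k | x) = π_k f_k(x) / Σ_j π_j f_j(x).
Since both observations come from the same component, the likelihood for component k is f_k(x₁)·f_k(x₂).
  p_Degraded = [0.2·e^(−0.2·1.18) = 0.2·e^(−0.2360) = 0.157956] × [0.0767319] = 0.0121203
  p_Saturated = [1.4·e^(−1.4·1.18) = 1.4·e^(−1.6520) = 0.268333] × [0.00171297] = 0.000459645
Unnormalised posteriors:
  π_Degraded·p_Degraded = 0.52 × 0.0121203 = 0.00630254
  π_Saturated·p_Saturated = 0.48 × 0.000459645 = 0.00022063
Normaliser: 0.00630254 + 0.00022063 = 0.00652317
So the posterior for State Degraded is 0.00630254 / 0.00652317 ≈ 0.9662.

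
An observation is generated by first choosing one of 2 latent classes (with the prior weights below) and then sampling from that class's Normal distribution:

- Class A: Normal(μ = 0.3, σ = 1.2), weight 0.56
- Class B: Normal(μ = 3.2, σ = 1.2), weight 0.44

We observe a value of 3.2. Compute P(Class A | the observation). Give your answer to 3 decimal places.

0.064

P(component k | x) = P(Z=k)·f_k(x) / marginal(x), where marginal(x) = Σ_j P(Z=j)·f_j(x).
Component likelihoods at x = 3.2:
  L_A = (1/(1.2·√(2π)))·exp(−(3.2−0.3)²/(2·1.2²)) = 0.332452·exp(-2.92014) = 0.0179279
  L_B = (1/(1.2·√(2π)))·exp(−(3.2−3.2)²/(2·1.2²)) = 0.332452·exp(-0.00000) = 0.332452
Prior × likelihood for each component:
  P(Z=A)·L_A = 0.56 × 0.0179279 = 0.0100396
  P(Z=B)·L_B = 0.44 × 0.332452 = 0.146279
Normaliser: 0.0100396 + 0.146279 = 0.156318
So the posterior for Class A is 0.0100396 / 0.156318 ≈ 0.064.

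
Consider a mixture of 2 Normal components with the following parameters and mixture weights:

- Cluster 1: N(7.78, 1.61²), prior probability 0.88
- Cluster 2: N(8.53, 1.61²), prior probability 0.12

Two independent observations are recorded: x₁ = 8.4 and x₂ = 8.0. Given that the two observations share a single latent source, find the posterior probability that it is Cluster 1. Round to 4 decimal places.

Posterior ∝ prior × likelihood, so P(k | x) ∝ π_k f_k(x); normalise over all components.
Since both observations come from the same component, the likelihood for component k is f_k(x₁)·f_k(x₂).
  f_1 = [0.230082] × [0.245488] = 0.0564822
  f_2 = [0.246984] × [0.234721] = 0.0579723
Unnormalised posteriors:
  π_1·f_1 = 0.88 × 0.0564822 = 0.0497043
  π_2·f_2 = 0.12 × 0.0579723 = 0.00695668
Denominator: 0.0497043 + 0.00695668 = 0.056661
Responsibility of Cluster 1: 0.0497043 / 0.056661 ≈ 0.8772

0.8772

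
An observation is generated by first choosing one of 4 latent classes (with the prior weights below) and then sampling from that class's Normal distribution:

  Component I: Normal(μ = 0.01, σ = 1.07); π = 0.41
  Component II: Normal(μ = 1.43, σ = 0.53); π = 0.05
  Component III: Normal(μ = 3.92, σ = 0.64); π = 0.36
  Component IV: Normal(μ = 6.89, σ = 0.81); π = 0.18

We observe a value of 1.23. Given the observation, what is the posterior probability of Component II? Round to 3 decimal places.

The responsibility of component k is w_k f_k(x) divided by Σ_j w_j f_j(x).
Component likelihoods at x = 1.23:
  L_I = (1/(1.07·√(2π)))·exp(−(1.23−0.01)²/(2·1.07²)) = 0.372843·exp(-0.65001) = 0.194639
  L_II = (1/(0.53·√(2π)))·exp(−(1.23−1.43)²/(2·0.53²)) = 0.752721·exp(-0.07120) = 0.700991
  L_III = (1/(0.64·√(2π)))·exp(−(1.23−3.92)²/(2·0.64²)) = 0.623347·exp(-8.83313) = 9.08972e-05
  L_IV = (1/(0.81·√(2π)))·exp(−(1.23−6.89)²/(2·0.81²)) = 0.492521·exp(-24.41366) = 1.22944e-11
Prior × likelihood for each component:
  w_I·L_I = 0.41 × 0.194639 = 0.0798019
  w_II·L_II = 0.05 × 0.700991 = 0.0350496
  w_III·L_III = 0.36 × 9.08972e-05 = 3.2723e-05
  w_IV·L_IV = 0.18 × 1.22944e-11 = 2.213e-12
Sum: 0.0798019 + 0.0350496 + 3.2723e-05 + 2.213e-12 = 0.114884
P(Component II | 1.23) ≈ 0.305

0.305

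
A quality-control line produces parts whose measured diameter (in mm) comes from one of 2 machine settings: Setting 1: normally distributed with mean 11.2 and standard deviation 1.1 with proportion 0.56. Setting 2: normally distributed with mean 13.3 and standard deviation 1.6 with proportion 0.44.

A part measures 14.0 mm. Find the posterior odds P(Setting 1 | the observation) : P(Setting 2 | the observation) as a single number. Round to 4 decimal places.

0.0798

The posterior odds equal the prior odds times the likelihood ratio: (π_i/π_j)·(f_i(x)/f_j(x)).
Normal densities:
  L_1 = 0.0142085
  L_2 = 0.226583
0.00795673 / 0.0996964 ≈ 0.0798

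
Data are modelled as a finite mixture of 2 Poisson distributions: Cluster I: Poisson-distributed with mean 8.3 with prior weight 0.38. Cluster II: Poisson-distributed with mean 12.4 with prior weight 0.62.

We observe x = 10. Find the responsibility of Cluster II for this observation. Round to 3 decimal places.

The responsibility of component k is w_k f_k(x) divided by Σ_j w_j f_j(x).
Poisson probabilities:
  L_I = 0.106261
  L_II = 0.0975444
Weight by the priors:
  w_I·L_I = 0.38 × 0.106261 = 0.0403792
  w_II·L_II = 0.62 × 0.0975444 = 0.0604775
Marginal: 0.0403792 + 0.0604775 = 0.100857
P(Cluster II | the observation) ≈ 0.600

0.600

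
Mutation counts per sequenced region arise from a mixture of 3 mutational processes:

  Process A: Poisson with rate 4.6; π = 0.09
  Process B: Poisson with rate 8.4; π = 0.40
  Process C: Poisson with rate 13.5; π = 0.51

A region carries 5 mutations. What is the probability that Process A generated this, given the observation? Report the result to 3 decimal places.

By Bayes' theorem, P(k | x) = π_k f_k(x) / Σ_j π_j f_j(x).
Evaluate each component's likelihood at the observed value:
  p_A = e^(−4.6)·4.6^5/5! = 0.172526
  p_B = e^(−8.4)·8.4^5/5! = 0.0783685
  p_C = e^(−13.5)·13.5^5/5! = 0.00512286
Prior × likelihood for each component:
  π_A·p_A = 0.09 × 0.172526 = 0.0155273
  π_B·p_B = 0.40 × 0.0783685 = 0.0313474
  π_C·p_C = 0.51 × 0.00512286 = 0.00261266
Denominator: 0.0155273 + 0.0313474 + 0.00261266 = 0.0494874
Responsibility of Process A: 0.0155273 / 0.0494874 ≈ 0.314

0.314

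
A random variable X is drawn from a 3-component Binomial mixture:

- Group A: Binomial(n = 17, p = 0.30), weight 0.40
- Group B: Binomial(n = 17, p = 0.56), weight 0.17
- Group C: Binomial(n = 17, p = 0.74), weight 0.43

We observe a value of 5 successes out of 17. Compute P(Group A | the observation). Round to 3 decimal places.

The responsibility of component k is P(Z=k) f_k(x) divided by Σ_j P(Z=j) f_j(x).
Binomial probabilities:
  L_A = 0.208129
  L_B = 0.0179441
  L_C = 0.000131036
Multiply by the mixture weights:
  P(Z=A)·L_A = 0.40 × 0.208129 = 0.0832517
  P(Z=B)·L_B = 0.17 × 0.0179441 = 0.0030505
  P(Z=C)·L_C = 0.43 × 0.000131036 = 5.63453e-05
Marginal: 0.0832517 + 0.0030505 + 5.63453e-05 = 0.0863585
P(Group A | x) ≈ 0.964

0.964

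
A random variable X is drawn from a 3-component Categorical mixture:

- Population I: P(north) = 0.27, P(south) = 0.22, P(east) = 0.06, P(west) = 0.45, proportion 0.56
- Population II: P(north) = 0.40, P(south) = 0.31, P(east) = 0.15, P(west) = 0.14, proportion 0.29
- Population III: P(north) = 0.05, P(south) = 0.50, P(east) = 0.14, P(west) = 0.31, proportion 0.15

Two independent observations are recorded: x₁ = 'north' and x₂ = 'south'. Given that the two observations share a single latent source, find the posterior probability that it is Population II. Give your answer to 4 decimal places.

0.4928

By Bayes' theorem, P(k | x) = P(Z=k) f_k(x) / Σ_j P(Z=j) f_j(x).
Since both observations come from the same component, the likelihood for component k is f_k(x₁)·f_k(x₂).
  f_I = [P(north | comp) = 0.27] × [0.22] = 0.0594
  f_II = [P(north | comp) = 0.40] × [0.31] = 0.124
  f_III = [P(north | comp) = 0.05] × [0.5] = 0.025
Multiply by the mixture weights:
  P(Z=I)·f_I = 0.56 × 0.0594 = 0.033264
  P(Z=II)·f_II = 0.29 × 0.124 = 0.03596
  P(Z=III)·f_III = 0.15 × 0.025 = 0.00375
Evidence: 0.033264 + 0.03596 + 0.00375 = 0.072974
P(Population II | x₁, x₂) = 0.03596 / 0.072974 ≈ 0.4928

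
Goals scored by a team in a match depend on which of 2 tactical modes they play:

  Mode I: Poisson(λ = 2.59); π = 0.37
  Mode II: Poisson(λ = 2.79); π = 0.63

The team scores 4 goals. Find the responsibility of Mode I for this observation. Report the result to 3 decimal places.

0.348

Apply Bayes' rule: the posterior for each component is proportional to its prior times its likelihood at x.
Evaluate each component's likelihood at the observed value:
  L_I = 0.140658
  L_II = 0.155069
Weight by the priors:
  w_I·L_I = 0.37 × 0.140658 = 0.0520435
  w_II·L_II = 0.63 × 0.155069 = 0.0976932
Denominator: 0.0520435 + 0.0976932 = 0.149737
So the posterior for Mode I is 0.0520435 / 0.149737 ≈ 0.348.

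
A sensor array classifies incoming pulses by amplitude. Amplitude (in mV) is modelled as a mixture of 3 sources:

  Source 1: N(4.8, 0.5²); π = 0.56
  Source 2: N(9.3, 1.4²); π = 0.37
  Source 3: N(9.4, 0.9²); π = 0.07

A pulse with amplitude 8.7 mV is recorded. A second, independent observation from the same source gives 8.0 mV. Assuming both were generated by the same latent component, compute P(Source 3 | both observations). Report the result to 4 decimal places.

0.1455

The responsibility of component k is π_k f_k(x) divided by Σ_j π_j f_j(x).
Since both observations come from the same component, the likelihood for component k is f_k(x₁)·f_k(x₂).
  L_1 = [4.90571e-14] × [1.01763e-09] = 4.99219e-23
  L_2 = [0.259955] × [0.18516] = 0.0481333
  L_3 = [0.327572] × [0.132198] = 0.0433044
Unnormalised posteriors:
  π_1·L_1 = 0.56 × 4.99219e-23 = 2.79563e-23
  π_2·L_2 = 0.37 × 0.0481333 = 0.0178093
  π_3·L_3 = 0.07 × 0.0433044 = 0.00303131
Denominator: 2.79563e-23 + 0.0178093 + 0.00303131 = 0.0208406
So the posterior for Source 3 is 0.00303131 / 0.0208406 ≈ 0.1455.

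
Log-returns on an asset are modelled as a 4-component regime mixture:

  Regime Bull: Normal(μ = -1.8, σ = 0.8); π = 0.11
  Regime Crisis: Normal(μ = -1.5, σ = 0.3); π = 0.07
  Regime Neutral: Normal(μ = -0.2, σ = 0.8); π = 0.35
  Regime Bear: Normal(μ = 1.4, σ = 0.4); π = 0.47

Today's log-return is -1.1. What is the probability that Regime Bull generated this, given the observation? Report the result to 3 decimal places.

The responsibility of component k is w_k f_k(x) divided by Σ_j w_j f_j(x).
Evaluate each component's likelihood at the observed value:
  p_Bull = 0.340069
  p_Crisis = 0.5467
  p_Neutral = 0.264846
  p_Bear = 3.285e-09
Prior × likelihood for each component:
  w_Bull·p_Bull = 0.11 × 0.340069 = 0.0374076
  w_Crisis·p_Crisis = 0.07 × 0.5467 = 0.038269
  w_Neutral·p_Neutral = 0.35 × 0.264846 = 0.092696
  w_Bear·p_Bear = 0.47 × 3.285e-09 = 1.54395e-09
Denominator: 0.0374076 + 0.038269 + 0.092696 + 1.54395e-09 = 0.168373
P(Regime Bull | -1.1) ≈ 0.222

0.222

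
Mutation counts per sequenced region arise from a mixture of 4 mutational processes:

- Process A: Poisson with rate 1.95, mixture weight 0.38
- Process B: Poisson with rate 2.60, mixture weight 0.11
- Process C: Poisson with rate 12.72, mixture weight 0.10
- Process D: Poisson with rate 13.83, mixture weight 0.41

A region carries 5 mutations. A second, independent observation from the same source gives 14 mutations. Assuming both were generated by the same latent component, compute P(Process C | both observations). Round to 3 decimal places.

0.314

Posterior ∝ prior × likelihood, so P(k | x) ∝ π_k f_k(x); normalise over all components.
Since both observations come from the same component, the likelihood for component k is f_k(x₁)·f_k(x₂).
  f_A = [0.0334286] × [1.87587e-08] = 6.27075e-10
  f_B = [0.0735394] × [5.49608e-07] = 4.04178e-08
  f_C = [0.00829905] × [0.099583] = 0.000826445
  f_D = [0.00415563] × [0.105879] = 0.000439994
Prior × likelihood for each component:
  π_A·f_A = 0.38 × 6.27075e-10 = 2.38289e-10
  π_B·f_B = 0.11 × 4.04178e-08 = 4.44596e-09
  π_C·f_C = 0.10 × 0.000826445 = 8.26445e-05
  π_D·f_D = 0.41 × 0.000439994 = 0.000180397
Marginal: 2.38289e-10 + 4.44596e-09 + 8.26445e-05 + 0.000180397 = 0.000263047
So the posterior for Process C is 8.26445e-05 / 0.000263047 ≈ 0.314.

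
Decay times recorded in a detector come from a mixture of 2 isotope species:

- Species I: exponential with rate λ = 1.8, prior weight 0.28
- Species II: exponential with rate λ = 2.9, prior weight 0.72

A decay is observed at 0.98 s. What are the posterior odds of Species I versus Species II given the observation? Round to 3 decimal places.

Posterior odds = (w_i f_i(x)) / (w_j f_j(x)); the normalising sum cancels.
Evaluate each component's likelihood at the observed value:
  p_I = 1.8·e^(−1.8·0.98) = 1.8·e^(−1.7640) = 0.308445
  p_II = 2.9·e^(−2.9·0.98) = 2.9·e^(−2.8420) = 0.169096
Odds = (0.28/0.72) × (0.308445/0.169096) = 0.388889 × 1.82408 ≈ 0.709

0.709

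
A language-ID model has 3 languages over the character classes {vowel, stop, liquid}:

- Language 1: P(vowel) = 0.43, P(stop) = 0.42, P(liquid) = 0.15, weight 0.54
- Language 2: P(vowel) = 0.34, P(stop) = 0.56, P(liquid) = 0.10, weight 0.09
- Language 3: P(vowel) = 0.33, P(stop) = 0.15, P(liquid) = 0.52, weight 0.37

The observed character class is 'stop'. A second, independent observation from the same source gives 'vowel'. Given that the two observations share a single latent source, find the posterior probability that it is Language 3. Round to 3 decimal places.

0.138

By Bayes' theorem, P(k | x) = π_k f_k(x) / Σ_j π_j f_j(x).
Since both observations come from the same component, the likelihood for component k is f_k(x₁)·f_k(x₂).
  f_1 = [P(stop | comp) = 0.42] × [0.43] = 0.1806
  f_2 = [P(stop | comp) = 0.56] × [0.34] = 0.1904
  f_3 = [P(stop | comp) = 0.15] × [0.33] = 0.0495
Unnormalised posteriors:
  π_1·f_1 = 0.54 × 0.1806 = 0.097524
  π_2·f_2 = 0.09 × 0.1904 = 0.017136
  π_3·f_3 = 0.37 × 0.0495 = 0.018315
Denominator: 0.097524 + 0.017136 + 0.018315 = 0.132975
Responsibility of Language 3: 0.018315 / 0.132975 ≈ 0.138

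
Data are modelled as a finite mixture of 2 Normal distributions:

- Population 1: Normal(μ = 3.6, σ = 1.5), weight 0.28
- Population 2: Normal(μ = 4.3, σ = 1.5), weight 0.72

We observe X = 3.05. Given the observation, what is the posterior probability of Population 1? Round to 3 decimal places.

Posterior ∝ prior × likelihood, so P(k | x) ∝ w_k f_k(x); normalise over all components.
Normal densities:
  p_1 = (1/(1.5·√(2π)))·exp(−(3.05−3.6)²/(2·1.5²)) = 0.265962·exp(-0.06722) = 0.248671
  p_2 = (1/(1.5·√(2π)))·exp(−(3.05−4.3)²/(2·1.5²)) = 0.265962·exp(-0.34722) = 0.187941
Prior × likelihood for each component:
  w_1·p_1 = 0.28 × 0.248671 = 0.0696278
  w_2·p_2 = 0.72 × 0.187941 = 0.135318
Sum: 0.0696278 + 0.135318 = 0.204945
So the posterior for Population 1 is 0.0696278 / 0.204945 ≈ 0.340.

0.340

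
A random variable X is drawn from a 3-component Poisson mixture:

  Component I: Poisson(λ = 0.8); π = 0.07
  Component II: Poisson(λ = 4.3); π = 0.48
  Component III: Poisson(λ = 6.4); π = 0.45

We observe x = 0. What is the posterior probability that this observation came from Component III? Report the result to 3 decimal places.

Apply Bayes' rule: the posterior for each component is proportional to its prior times its likelihood at x.
Evaluate each component's likelihood at the observed value:
  p_I = 0.449329
  p_II = 0.0135686
  p_III = 0.00166156
Weight by the priors:
  w_I·p_I = 0.07 × 0.449329 = 0.031453
  w_II·p_II = 0.48 × 0.0135686 = 0.00651291
  w_III·p_III = 0.45 × 0.00166156 = 0.000747701
Sum: 0.031453 + 0.00651291 + 0.000747701 = 0.0387136
So the posterior for Component III is 0.000747701 / 0.0387136 ≈ 0.019.

0.019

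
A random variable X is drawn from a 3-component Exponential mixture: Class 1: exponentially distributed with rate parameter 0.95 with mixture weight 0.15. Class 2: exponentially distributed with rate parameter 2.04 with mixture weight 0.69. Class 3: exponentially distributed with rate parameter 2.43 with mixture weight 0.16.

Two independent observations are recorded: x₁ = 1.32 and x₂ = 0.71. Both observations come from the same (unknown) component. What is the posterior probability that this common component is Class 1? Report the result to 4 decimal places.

The responsibility of component k is π_k f_k(x) divided by Σ_j π_j f_j(x).
Since both observations come from the same component, the likelihood for component k is f_k(x₁)·f_k(x₂).
  p_1 = [0.95·e^(−0.95·1.32) = 0.95·e^(−1.2540) = 0.271093] × [0.483941] = 0.131193
  p_2 = [2.04·e^(−2.04·1.32) = 2.04·e^(−2.6928) = 0.13809] × [0.47929] = 0.0661851
  p_3 = [2.43·e^(−2.43·1.32) = 2.43·e^(−3.2076) = 0.0983022] × [0.432831] = 0.0425482
Unnormalised posteriors:
  π_1·p_1 = 0.15 × 0.131193 = 0.0196789
  π_2·p_2 = 0.69 × 0.0661851 = 0.0456677
  π_3·p_3 = 0.16 × 0.0425482 = 0.00680771
Sum: 0.0196789 + 0.0456677 + 0.00680771 = 0.0721543
P(Class 1 | x₁, x₂) = 0.0196789 / 0.0721543 ≈ 0.2727

0.2727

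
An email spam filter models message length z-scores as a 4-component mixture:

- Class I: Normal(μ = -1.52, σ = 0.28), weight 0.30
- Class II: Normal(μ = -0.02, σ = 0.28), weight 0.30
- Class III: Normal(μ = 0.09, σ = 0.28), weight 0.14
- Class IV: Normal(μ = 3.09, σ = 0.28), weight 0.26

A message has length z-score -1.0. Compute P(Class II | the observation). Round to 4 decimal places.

The responsibility of component k is π_k f_k(x) divided by Σ_j π_j f_j(x).
Normal densities:
  p_I = (1/(0.28·√(2π)))·exp(−(-1.0−-1.52)²/(2·0.28²)) = 1.424794·exp(-1.72449) = 0.253989
  p_II = (1/(0.28·√(2π)))·exp(−(-1.0−-0.02)²/(2·0.28²)) = 1.424794·exp(-6.12500) = 0.00311672
  p_III = (1/(0.28·√(2π)))·exp(−(-1.0−0.09)²/(2·0.28²)) = 1.424794·exp(-7.57717) = 0.000729507
  p_IV = (1/(0.28·√(2π)))·exp(−(-1.0−3.09)²/(2·0.28²)) = 1.424794·exp(-106.68431) = 6.62742e-47
Multiply by the mixture weights:
  π_I·p_I = 0.30 × 0.253989 = 0.0761968
  π_II·p_II = 0.30 × 0.00311672 = 0.000935017
  π_III·p_III = 0.14 × 0.000729507 = 0.000102131
  π_IV·p_IV = 0.26 × 6.62742e-47 = 1.72313e-47
Denominator: 0.0761968 + 0.000935017 + 0.000102131 + 1.72313e-47 = 0.077234
P(Class II | data) = 0.000935017 / 0.077234 ≈ 0.0121

0.0121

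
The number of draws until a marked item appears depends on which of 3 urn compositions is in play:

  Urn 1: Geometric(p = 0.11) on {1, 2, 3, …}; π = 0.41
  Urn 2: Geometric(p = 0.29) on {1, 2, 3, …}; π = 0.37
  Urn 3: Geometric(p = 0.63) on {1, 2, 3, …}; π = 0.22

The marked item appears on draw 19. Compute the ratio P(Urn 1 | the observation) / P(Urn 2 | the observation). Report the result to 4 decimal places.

24.5441

Posterior odds = (π_i f_i(x)) / (π_j f_j(x)); the normalising sum cancels.
Component likelihoods at x = 19:
  f_1 = 0.11·(1−0.11)^18 = 0.11·0.12275 = 0.0135025
  f_2 = 0.29·(1−0.29)^18 = 0.29·0.00210209 = 0.000609605
  f_3 = 0.63·(1−0.63)^18 = 0.63·1.68901e-08 = 1.06407e-08
0.00553601 / 0.000225554 ≈ 24.5441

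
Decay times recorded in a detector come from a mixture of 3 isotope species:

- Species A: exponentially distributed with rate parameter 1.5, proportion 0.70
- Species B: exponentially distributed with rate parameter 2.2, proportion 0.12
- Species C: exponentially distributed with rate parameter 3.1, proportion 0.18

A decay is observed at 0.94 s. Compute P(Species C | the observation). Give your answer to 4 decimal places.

0.0946

Apply Bayes' rule: the posterior for each component is proportional to its prior times its likelihood at x.
Exponential densities:
  p_A = 1.5·e^(−1.5·0.94) = 1.5·e^(−1.4100) = 0.366215
  p_B = 2.2·e^(−2.2·0.94) = 2.2·e^(−2.0680) = 0.278164
  p_C = 3.1·e^(−3.1·0.94) = 3.1·e^(−2.9140) = 0.168201
Multiply by the mixture weights:
  P(Z=A)·p_A = 0.70 × 0.366215 = 0.25635
  P(Z=B)·p_B = 0.12 × 0.278164 = 0.0333797
  P(Z=C)·p_C = 0.18 × 0.168201 = 0.0302761
Marginal: 0.25635 + 0.0333797 + 0.0302761 = 0.320006
P(Species C | data) ≈ 0.0946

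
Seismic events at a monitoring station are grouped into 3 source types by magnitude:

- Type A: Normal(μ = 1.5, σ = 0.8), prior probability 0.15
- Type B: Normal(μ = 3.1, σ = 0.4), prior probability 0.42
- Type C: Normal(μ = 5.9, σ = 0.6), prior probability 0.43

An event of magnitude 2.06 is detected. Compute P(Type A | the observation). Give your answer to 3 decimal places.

0.804

Apply Bayes' rule: the posterior for each component is proportional to its prior times its likelihood at x.
Normal densities:
  p_A = (1/(0.8·√(2π)))·exp(−(2.06−1.5)²/(2·0.8²)) = 0.498678·exp(-0.24500) = 0.390317
  p_B = (1/(0.4·√(2π)))·exp(−(2.06−3.1)²/(2·0.4²)) = 0.997356·exp(-3.38000) = 0.0339574
  p_C = (1/(0.6·√(2π)))·exp(−(2.06−5.9)²/(2·0.6²)) = 0.664904·exp(-20.48000) = 8.48023e-10
Unnormalised posteriors:
  w_A·p_A = 0.15 × 0.390317 = 0.0585476
  w_B·p_B = 0.42 × 0.0339574 = 0.0142621
  w_C·p_C = 0.43 × 8.48023e-10 = 3.6465e-10
Sum: 0.0585476 + 0.0142621 + 3.6465e-10 = 0.0728097
P(Type A | data) = 0.0585476 / 0.0728097 ≈ 0.804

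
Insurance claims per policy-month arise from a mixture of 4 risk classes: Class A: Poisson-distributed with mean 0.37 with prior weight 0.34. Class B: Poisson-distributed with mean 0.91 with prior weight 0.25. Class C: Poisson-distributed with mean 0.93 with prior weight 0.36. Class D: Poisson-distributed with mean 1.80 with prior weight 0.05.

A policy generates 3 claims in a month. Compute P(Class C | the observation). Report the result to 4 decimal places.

0.4567

Posterior ∝ prior × likelihood, so P(k | x) ∝ π_k f_k(x); normalise over all components.
Component likelihoods at x = 3 claims:
  p_A = e^(−0.37)·0.37^3/3! = 0.00583129
  p_B = e^(−0.91)·0.91^3/3! = 0.0505551
  p_C = e^(−0.93)·0.93^3/3! = 0.0528937
  p_D = e^(−1.80)·1.80^3/3! = 0.160671
Weight by the priors:
  π_A·p_A = 0.34 × 0.00583129 = 0.00198264
  π_B·p_B = 0.25 × 0.0505551 = 0.0126388
  π_C·p_C = 0.36 × 0.0528937 = 0.0190417
  π_D·p_D = 0.05 × 0.160671 = 0.00803353
Sum: 0.00198264 + 0.0126388 + 0.0190417 + 0.00803353 = 0.0416967
P(Class C | the observation) = 0.0190417 / 0.0416967 ≈ 0.4567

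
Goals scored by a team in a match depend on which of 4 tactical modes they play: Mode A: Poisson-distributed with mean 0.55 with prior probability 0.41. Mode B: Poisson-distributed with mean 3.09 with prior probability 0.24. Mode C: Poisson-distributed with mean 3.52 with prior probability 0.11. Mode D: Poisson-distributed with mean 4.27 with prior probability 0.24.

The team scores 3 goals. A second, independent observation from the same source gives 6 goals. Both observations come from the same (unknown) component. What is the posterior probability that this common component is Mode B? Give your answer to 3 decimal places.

0.297

By Bayes' theorem, P(k | x) = P(Z=k) f_k(x) / Σ_j P(Z=j) f_j(x).
Since both observations come from the same component, the likelihood for component k is f_k(x₁)·f_k(x₂).
  p_A = [e^(−0.55)·0.55^3/3! = 0.0159983] × [2.2181e-05] = 3.5486e-07
  p_B = [e^(−3.09)·3.09^3/3! = 0.223745] × [0.0550109] = 0.0123084
  p_C = [e^(−3.52)·3.52^3/3! = 0.215159] × [0.0782] = 0.0168255
  p_D = [e^(−4.27)·4.27^3/3! = 0.181424] × [0.117706] = 0.0213546
Unnormalised posteriors:
  P(Z=A)·p_A = 0.41 × 3.5486e-07 = 1.45492e-07
  P(Z=B)·p_B = 0.24 × 0.0123084 = 0.00295402
  P(Z=C)·p_C = 0.11 × 0.0168255 = 0.0018508
  P(Z=D)·p_D = 0.24 × 0.0213546 = 0.00512511
Normaliser: 1.45492e-07 + 0.00295402 + 0.0018508 + 0.00512511 = 0.00993008
P(Mode B | x₁,x₂) = 0.00295402 / 0.00993008 ≈ 0.297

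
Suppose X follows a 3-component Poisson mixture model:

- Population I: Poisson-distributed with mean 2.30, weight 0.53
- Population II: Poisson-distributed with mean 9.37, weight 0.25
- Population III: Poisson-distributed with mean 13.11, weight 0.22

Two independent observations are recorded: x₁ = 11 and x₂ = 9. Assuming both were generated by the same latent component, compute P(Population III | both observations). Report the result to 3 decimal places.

0.291

Posterior ∝ prior × likelihood, so P(k | x) ∝ P(Z=k) f_k(x); normalise over all components.
Since both observations come from the same component, the likelihood for component k is f_k(x₁)·f_k(x₂).
  p_I = [2.39317e-05] × [0.000497634] = 1.19092e-08
  p_II = [0.104386] × [0.130784] = 0.0136519
  p_III = [0.0997409] × [0.0638352] = 0.00636698
Prior × likelihood for each component:
  P(Z=I)·p_I = 0.53 × 1.19092e-08 = 6.31189e-09
  P(Z=II)·p_II = 0.25 × 0.0136519 = 0.00341299
  P(Z=III)·p_III = 0.22 × 0.00636698 = 0.00140074
Sum: 6.31189e-09 + 0.00341299 + 0.00140074 = 0.00481373
P(Population III | data) = 0.00140074 / 0.00481373 ≈ 0.291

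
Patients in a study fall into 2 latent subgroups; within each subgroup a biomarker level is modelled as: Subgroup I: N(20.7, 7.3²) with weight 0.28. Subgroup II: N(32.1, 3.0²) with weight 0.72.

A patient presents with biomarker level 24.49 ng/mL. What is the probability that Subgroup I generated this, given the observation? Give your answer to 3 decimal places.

P(component k | x) = P(Z=k)·f_k(x) / marginal(x), where marginal(x) = Σ_j P(Z=j)·f_j(x).
Evaluate each component's likelihood at the observed value:
  p_I = (1/(7.3·√(2π)))·exp(−(24.49−20.7)²/(2·7.3²)) = 0.054650·exp(-0.13477) = 0.0477591
  p_II = (1/(3.0·√(2π)))·exp(−(24.49−32.1)²/(2·3.0²)) = 0.132981·exp(-3.21734) = 0.00532741
Multiply by the mixture weights:
  P(Z=I)·p_I = 0.28 × 0.0477591 = 0.0133725
  P(Z=II)·p_II = 0.72 × 0.00532741 = 0.00383574
Denominator: 0.0133725 + 0.00383574 = 0.0172083
P(Subgroup I | data) ≈ 0.777

0.777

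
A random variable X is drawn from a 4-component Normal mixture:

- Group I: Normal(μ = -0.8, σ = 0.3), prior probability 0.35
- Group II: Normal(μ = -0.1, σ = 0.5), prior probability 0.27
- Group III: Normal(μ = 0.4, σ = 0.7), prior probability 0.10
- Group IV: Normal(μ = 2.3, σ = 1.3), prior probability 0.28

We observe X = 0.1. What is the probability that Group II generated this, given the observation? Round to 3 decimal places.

The responsibility of component k is π_k f_k(x) divided by Σ_j π_j f_j(x).
Component likelihoods at x = 0.1:
  L_I = 0.0147728
  L_II = 0.73654
  L_III = 0.51991
  L_IV = 0.0732955
Weight by the priors:
  π_I·L_I = 0.35 × 0.0147728 = 0.00517049
  π_II·L_II = 0.27 × 0.73654 = 0.198866
  π_III·L_III = 0.10 × 0.51991 = 0.051991
  π_IV·L_IV = 0.28 × 0.0732955 = 0.0205228
Normaliser: 0.00517049 + 0.198866 + 0.051991 + 0.0205228 = 0.27655
Responsibility of Group II: 0.198866 / 0.27655 ≈ 0.719

0.719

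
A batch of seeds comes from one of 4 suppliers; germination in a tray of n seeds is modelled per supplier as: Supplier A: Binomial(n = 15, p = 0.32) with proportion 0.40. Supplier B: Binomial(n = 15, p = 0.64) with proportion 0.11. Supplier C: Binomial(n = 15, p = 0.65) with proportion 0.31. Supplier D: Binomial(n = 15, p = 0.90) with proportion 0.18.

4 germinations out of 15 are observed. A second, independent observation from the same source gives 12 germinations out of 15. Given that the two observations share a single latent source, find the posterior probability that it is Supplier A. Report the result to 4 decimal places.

0.1063

Posterior ∝ prior × likelihood, so P(k | x) ∝ w_k f_k(x); normalise over all components.
Since both observations come from the same component, the likelihood for component k is f_k(x₁)·f_k(x₂).
  f_A = [0.205746] × [0.000164945] = 3.39366e-05
  f_B = [0.00301426] × [0.100249] = 0.000302175
  f_C = [0.00235253] × [0.110962] = 0.000261042
  f_D = [8.95576e-09] × [0.128505] = 1.15086e-09
Prior × likelihood for each component:
  w_A·f_A = 0.40 × 3.39366e-05 = 1.35746e-05
  w_B·f_B = 0.11 × 0.000302175 = 3.32393e-05
  w_C·f_C = 0.31 × 0.000261042 = 8.0923e-05
  w_D·f_D = 0.18 × 1.15086e-09 = 2.07156e-10
Evidence: 1.35746e-05 + 3.32393e-05 + 8.0923e-05 + 2.07156e-10 = 0.000127737
P(Supplier A | x₁, x₂) = 1.35746e-05 / 0.000127737 ≈ 0.1063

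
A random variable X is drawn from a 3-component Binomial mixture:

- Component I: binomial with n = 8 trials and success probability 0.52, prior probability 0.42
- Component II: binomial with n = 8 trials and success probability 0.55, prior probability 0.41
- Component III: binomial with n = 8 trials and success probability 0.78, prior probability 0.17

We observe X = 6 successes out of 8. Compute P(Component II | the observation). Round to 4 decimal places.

Apply Bayes' rule: the posterior for each component is proportional to its prior times its likelihood at x.
Component likelihoods at x = 6 successes out of 8:
  f_I = C(8,6)·0.52^6·0.48^2 = 28·0.0197706·0.2304 = 0.127544
  f_II = C(8,6)·0.55^6·0.45^2 = 28·0.0276806·0.2025 = 0.156949
  f_III = C(8,6)·0.78^6·0.22^2 = 28·0.2252·0.0484 = 0.30519
Weight by the priors:
  w_I·f_I = 0.42 × 0.127544 = 0.0535685
  w_II·f_II = 0.41 × 0.156949 = 0.0643492
  w_III·f_III = 0.17 × 0.30519 = 0.0518824
Marginal: 0.0535685 + 0.0643492 + 0.0518824 = 0.1698
P(Component II | x) = 0.0643492 / 0.1698 ≈ 0.3790

0.3790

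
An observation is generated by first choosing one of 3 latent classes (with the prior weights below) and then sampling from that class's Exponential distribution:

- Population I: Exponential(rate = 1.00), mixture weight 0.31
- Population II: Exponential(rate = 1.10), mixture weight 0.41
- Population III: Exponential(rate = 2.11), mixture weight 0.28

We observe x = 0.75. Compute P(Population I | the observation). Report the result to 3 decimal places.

0.315

Posterior ∝ prior × likelihood, so P(k | x) ∝ P(Z=k) f_k(x); normalise over all components.
Component likelihoods at x = 0.75:
  f_I = 0.472367
  f_II = 0.482058
  f_III = 0.433522
Prior × likelihood for each component:
  P(Z=I)·f_I = 0.31 × 0.472367 = 0.146434
  P(Z=II)·f_II = 0.41 × 0.482058 = 0.197644
  P(Z=III)·f_III = 0.28 × 0.433522 = 0.121386
Evidence: 0.146434 + 0.197644 + 0.121386 = 0.465464
So the posterior for Population I is 0.146434 / 0.465464 ≈ 0.315.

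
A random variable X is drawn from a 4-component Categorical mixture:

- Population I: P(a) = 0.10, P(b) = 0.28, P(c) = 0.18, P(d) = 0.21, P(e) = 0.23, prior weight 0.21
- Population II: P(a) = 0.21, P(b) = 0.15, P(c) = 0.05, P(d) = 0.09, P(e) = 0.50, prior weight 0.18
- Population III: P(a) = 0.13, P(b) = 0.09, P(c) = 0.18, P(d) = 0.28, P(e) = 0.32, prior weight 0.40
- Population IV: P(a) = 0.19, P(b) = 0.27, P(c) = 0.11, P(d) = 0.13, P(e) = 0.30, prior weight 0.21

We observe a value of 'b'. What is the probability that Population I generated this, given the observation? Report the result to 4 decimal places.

0.3294

P(component k | x) = w_k·f_k(x) / marginal(x), where marginal(x) = Σ_j w_j·f_j(x).
Evaluate each component's likelihood at the observed value:
  L_I = 0.28
  L_II = 0.15
  L_III = 0.09
  L_IV = 0.27
Weight by the priors:
  w_I·L_I = 0.21 × 0.28 = 0.0588
  w_II·L_II = 0.18 × 0.15 = 0.027
  w_III·L_III = 0.40 × 0.09 = 0.036
  w_IV·L_IV = 0.21 × 0.27 = 0.0567
Denominator: 0.0588 + 0.027 + 0.036 + 0.0567 = 0.1785
P(Population I | data) = 0.0588 / 0.1785 ≈ 0.3294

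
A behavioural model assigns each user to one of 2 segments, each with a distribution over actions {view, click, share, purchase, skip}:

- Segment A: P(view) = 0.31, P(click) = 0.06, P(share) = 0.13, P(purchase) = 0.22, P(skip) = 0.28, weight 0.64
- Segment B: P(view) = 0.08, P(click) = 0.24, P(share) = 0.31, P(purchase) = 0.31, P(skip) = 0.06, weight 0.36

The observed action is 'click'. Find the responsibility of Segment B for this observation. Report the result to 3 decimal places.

By Bayes' theorem, P(k | x) = w_k f_k(x) / Σ_j w_j f_j(x).
Evaluate each component's likelihood at the observed value:
  L_A = P(click | comp) = 0.06
  L_B = P(click | comp) = 0.24
Unnormalised posteriors:
  w_A·L_A = 0.64 × 0.06 = 0.0384
  w_B·L_B = 0.36 × 0.24 = 0.0864
Denominator: 0.0384 + 0.0864 = 0.1248
P(Segment B | x) ≈ 0.692

0.692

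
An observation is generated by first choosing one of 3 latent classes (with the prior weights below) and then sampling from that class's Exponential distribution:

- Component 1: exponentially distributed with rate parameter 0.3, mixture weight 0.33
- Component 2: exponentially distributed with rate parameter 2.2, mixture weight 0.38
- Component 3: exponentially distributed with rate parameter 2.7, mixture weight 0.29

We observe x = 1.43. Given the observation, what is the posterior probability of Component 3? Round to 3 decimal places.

The responsibility of component k is π_k f_k(x) divided by Σ_j π_j f_j(x).
Component likelihoods at x = 1.43:
  L_1 = 0.195348
  L_2 = 0.0946525
  L_3 = 0.0568267
Unnormalised posteriors:
  π_1·L_1 = 0.33 × 0.195348 = 0.0644648
  π_2·L_2 = 0.38 × 0.0946525 = 0.035968
  π_3·L_3 = 0.29 × 0.0568267 = 0.0164798
Evidence: 0.0644648 + 0.035968 + 0.0164798 = 0.116913
Responsibility of Component 3: 0.0164798 / 0.116913 ≈ 0.141

0.141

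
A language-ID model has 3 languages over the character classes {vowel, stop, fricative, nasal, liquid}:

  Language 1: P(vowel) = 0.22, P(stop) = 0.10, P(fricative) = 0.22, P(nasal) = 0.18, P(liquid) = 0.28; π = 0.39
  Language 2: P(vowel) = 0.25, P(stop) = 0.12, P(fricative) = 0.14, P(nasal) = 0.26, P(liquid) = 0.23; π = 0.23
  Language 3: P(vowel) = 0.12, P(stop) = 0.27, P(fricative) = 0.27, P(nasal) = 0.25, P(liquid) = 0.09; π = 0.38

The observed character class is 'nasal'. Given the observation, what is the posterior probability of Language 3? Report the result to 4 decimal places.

0.4222

By Bayes' theorem, P(k | x) = π_k f_k(x) / Σ_j π_j f_j(x).
Evaluate each component's likelihood at the observed value:
  f_1 = 0.18
  f_2 = 0.26
  f_3 = 0.25
Unnormalised posteriors:
  π_1·f_1 = 0.39 × 0.18 = 0.0702
  π_2·f_2 = 0.23 × 0.26 = 0.0598
  π_3·f_3 = 0.38 × 0.25 = 0.095
Denominator: 0.0702 + 0.0598 + 0.095 = 0.225
P(Language 3 | the observation) ≈ 0.4222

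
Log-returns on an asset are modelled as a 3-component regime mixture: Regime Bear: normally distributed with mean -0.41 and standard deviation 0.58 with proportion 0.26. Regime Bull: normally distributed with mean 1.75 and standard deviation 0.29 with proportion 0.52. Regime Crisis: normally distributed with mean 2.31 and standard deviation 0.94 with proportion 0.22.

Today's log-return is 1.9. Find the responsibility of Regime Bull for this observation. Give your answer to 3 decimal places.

Apply Bayes' rule: the posterior for each component is proportional to its prior times its likelihood at x.
Normal densities:
  L_Bear = (1/(0.58·√(2π)))·exp(−(1.9−-0.41)²/(2·0.58²)) = 0.687832·exp(-7.93118) = 0.00024718
  L_Bull = (1/(0.29·√(2π)))·exp(−(1.9−1.75)²/(2·0.29²)) = 1.375663·exp(-0.13377) = 1.20342
  L_Crisis = (1/(0.94·√(2π)))·exp(−(1.9−2.31)²/(2·0.94²)) = 0.424407·exp(-0.09512) = 0.385897
Weight by the priors:
  P(Z=Bear)·L_Bear = 0.26 × 0.00024718 = 6.42668e-05
  P(Z=Bull)·L_Bull = 0.52 × 1.20342 = 0.625778
  P(Z=Crisis)·L_Crisis = 0.22 × 0.385897 = 0.0848973
Denominator: 6.42668e-05 + 0.625778 + 0.0848973 = 0.710739
Responsibility of Regime Bull: 0.625778 / 0.710739 ≈ 0.880

0.880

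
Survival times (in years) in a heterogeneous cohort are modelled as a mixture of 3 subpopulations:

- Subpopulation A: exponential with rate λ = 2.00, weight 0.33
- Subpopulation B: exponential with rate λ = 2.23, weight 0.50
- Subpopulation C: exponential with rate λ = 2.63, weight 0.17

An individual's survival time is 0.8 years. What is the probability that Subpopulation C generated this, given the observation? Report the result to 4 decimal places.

P(component k | x) = w_k·f_k(x) / marginal(x), where marginal(x) = Σ_j w_j·f_j(x).
Component likelihoods at x = 0.8 years:
  p_A = 0.403793
  p_B = 0.374562
  p_C = 0.320775
Prior × likelihood for each component:
  w_A·p_A = 0.33 × 0.403793 = 0.133252
  w_B·p_B = 0.50 × 0.374562 = 0.187281
  w_C·p_C = 0.17 × 0.320775 = 0.0545317
Marginal: 0.133252 + 0.187281 + 0.0545317 = 0.375064
P(Subpopulation C | x) ≈ 0.1454

0.1454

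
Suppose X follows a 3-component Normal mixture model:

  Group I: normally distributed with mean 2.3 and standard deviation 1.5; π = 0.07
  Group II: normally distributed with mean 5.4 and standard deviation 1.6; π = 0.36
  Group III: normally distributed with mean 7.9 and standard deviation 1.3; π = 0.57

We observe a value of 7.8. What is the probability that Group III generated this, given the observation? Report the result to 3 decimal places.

By Bayes' theorem, P(k | x) = w_k f_k(x) / Σ_j w_j f_j(x).
Evaluate each component's likelihood at the observed value:
  L_I = 0.00032018
  L_II = 0.0809485
  L_III = 0.305972
Prior × likelihood for each component:
  w_I·L_I = 0.07 × 0.00032018 = 2.24126e-05
  w_II·L_II = 0.36 × 0.0809485 = 0.0291415
  w_III·L_III = 0.57 × 0.305972 = 0.174404
Marginal: 2.24126e-05 + 0.0291415 + 0.174404 = 0.203568
P(Group III | 7.8) ≈ 0.857

0.857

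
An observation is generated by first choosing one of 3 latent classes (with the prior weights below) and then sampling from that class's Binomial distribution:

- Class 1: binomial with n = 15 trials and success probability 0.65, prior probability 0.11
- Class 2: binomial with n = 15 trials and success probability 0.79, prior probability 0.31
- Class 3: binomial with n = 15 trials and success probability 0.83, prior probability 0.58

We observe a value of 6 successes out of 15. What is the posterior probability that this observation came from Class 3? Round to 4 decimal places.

0.0305

Apply Bayes' rule: the posterior for each component is proportional to its prior times its likelihood at x.
Binomial probabilities:
  f_1 = C(15,6)·0.65^6·0.35^9 = 5005·0.0754189·7.88156e-05 = 0.0297507
  f_2 = C(15,6)·0.79^6·0.21^9 = 5005·0.243087·7.9428e-07 = 0.000966363
  f_3 = C(15,6)·0.83^6·0.17^9 = 5005·0.32694·1.18588e-07 = 0.00019405
Weight by the priors:
  π_1·f_1 = 0.11 × 0.0297507 = 0.00327257
  π_2·f_2 = 0.31 × 0.000966363 = 0.000299573
  π_3·f_3 = 0.58 × 0.00019405 = 0.000112549
Marginal: 0.00327257 + 0.000299573 + 0.000112549 = 0.00368469
Responsibility of Class 3: 0.000112549 / 0.00368469 ≈ 0.0305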